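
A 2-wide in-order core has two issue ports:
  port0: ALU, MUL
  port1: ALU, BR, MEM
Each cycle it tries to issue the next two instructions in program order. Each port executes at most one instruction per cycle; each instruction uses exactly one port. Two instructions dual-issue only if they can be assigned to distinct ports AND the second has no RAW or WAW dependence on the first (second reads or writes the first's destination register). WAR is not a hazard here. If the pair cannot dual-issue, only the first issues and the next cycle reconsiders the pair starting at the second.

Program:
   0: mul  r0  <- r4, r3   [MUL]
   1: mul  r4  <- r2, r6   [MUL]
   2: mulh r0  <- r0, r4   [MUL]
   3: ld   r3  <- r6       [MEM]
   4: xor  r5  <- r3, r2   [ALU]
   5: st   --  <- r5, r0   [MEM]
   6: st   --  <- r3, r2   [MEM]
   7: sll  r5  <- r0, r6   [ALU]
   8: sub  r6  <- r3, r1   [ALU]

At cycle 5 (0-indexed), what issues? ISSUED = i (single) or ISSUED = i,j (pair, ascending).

ISSUED = 6,7

t=0 i0:mul ; no-port MUL/MUL
t=1 i1:mul ; no-port MUL/MUL
t=2 i2&i3:mulh ld ; pair
t=3 i4:xor ; RAW r5
t=4 i5:st ; no-port MEM/MEM
t=5 i6&i7:st sll ; pair
t=6 i8:sub ; tail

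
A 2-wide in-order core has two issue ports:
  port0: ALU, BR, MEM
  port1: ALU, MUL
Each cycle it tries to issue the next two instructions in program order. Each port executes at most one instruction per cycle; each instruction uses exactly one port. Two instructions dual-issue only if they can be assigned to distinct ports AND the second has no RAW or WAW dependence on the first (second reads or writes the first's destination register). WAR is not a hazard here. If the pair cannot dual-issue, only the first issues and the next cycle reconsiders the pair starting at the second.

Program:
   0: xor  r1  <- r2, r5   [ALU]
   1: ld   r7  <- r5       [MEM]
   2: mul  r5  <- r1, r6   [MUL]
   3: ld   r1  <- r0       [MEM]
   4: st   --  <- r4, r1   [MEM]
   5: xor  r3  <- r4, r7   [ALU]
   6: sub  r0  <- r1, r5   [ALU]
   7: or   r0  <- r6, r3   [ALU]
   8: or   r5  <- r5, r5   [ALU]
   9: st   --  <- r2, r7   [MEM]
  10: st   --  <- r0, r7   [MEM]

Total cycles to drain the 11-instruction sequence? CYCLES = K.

t=0 i0+i1:xor/ld ; 2-wide
t=1 i2+i3:mul/ld ; 2-wide
t=2 i4+i5:st/xor ; 2-wide
t=3 i6:sub ; WAW r0
t=4 i7+i8:or/or ; 2-wide
t=5 i9:st ; no-port MEM/MEM
t=6 i10:st ; tail

CYCLES = 7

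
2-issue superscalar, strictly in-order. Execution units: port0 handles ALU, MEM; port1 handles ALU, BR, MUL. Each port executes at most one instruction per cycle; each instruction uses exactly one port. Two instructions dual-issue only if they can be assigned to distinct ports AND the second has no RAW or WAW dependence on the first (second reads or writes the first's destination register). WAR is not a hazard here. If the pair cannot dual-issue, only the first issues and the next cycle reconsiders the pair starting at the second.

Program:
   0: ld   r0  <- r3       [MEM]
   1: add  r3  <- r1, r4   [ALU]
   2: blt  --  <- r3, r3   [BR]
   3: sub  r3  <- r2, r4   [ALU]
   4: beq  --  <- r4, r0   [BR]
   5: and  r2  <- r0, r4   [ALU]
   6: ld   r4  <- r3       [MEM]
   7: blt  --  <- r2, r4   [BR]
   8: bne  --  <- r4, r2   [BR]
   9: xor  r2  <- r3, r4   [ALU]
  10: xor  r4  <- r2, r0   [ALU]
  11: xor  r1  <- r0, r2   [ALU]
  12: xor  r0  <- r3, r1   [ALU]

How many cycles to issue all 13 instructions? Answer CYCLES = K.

CYCLES = 8

  cy0 -> i0/i1 (ld.MEM/add.ALU) pair
  cy1 -> i2/i3 (blt.BR/sub.ALU) pair
  cy2 -> i4/i5 (beq.BR/and.ALU) pair
  cy3 -> i6 (ld.MEM) RAW r4
  cy4 -> i7 (blt.BR) no-port BR/BR
  cy5 -> i8/i9 (bne.BR/xor.ALU) pair
  cy6 -> i10/i11 (xor.ALU/xor.ALU) pair
  cy7 -> i12 (xor.ALU) tail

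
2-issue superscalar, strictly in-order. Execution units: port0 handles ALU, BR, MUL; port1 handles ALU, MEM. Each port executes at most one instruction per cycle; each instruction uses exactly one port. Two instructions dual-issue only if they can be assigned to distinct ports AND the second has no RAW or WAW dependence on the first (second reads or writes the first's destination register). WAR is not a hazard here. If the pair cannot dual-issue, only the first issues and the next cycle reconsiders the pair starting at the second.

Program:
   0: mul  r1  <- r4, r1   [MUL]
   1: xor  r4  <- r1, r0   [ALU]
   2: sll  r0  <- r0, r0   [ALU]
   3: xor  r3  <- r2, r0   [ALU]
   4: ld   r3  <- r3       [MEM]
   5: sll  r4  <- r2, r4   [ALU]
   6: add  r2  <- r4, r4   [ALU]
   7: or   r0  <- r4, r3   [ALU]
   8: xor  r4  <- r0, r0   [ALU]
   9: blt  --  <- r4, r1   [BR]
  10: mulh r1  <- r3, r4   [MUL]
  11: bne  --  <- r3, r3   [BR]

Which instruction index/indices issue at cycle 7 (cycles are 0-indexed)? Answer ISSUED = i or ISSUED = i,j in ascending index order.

ISSUED = 10

0. mul.MUL @i0  | RAW r1
1. xor.ALU;sll.ALU @i1+i2  | dual
2. xor.ALU @i3  | RAW+WAW r3
3. ld.MEM;sll.ALU @i4+i5  | dual
4. add.ALU;or.ALU @i6+i7  | dual
5. xor.ALU @i8  | RAW r4
6. blt.BR @i9  | no-port BR/MUL
7. mulh.MUL @i10  | no-port MUL/BR
8. bne.BR @i11  | tail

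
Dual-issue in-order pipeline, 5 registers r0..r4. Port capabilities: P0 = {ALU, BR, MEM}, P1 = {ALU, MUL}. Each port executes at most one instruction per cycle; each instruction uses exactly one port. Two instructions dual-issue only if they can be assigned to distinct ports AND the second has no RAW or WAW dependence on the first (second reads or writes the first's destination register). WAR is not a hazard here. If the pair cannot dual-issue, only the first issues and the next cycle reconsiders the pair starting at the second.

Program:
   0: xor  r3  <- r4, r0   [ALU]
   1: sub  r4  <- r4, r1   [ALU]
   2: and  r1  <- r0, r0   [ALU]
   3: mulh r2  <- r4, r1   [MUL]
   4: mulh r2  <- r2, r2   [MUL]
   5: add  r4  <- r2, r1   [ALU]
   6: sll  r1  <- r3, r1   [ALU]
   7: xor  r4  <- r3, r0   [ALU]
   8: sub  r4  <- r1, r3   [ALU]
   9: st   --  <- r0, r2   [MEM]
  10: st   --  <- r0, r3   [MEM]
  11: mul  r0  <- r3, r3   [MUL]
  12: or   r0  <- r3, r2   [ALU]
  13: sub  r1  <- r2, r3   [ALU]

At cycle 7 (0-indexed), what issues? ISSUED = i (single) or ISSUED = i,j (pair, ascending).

ISSUED = 10,11

0. xor/sub @i0+i1  | pair
1. and @i2  | RAW r1
2. mulh @i3  | no-port MUL/MUL
3. mulh @i4  | RAW r2
4. add/sll @i5+i6  | pair
5. xor @i7  | WAW r4
6. sub/st @i8+i9  | pair
7. st/mul @i10+i11  | pair
8. or/sub @i12+i13  | pair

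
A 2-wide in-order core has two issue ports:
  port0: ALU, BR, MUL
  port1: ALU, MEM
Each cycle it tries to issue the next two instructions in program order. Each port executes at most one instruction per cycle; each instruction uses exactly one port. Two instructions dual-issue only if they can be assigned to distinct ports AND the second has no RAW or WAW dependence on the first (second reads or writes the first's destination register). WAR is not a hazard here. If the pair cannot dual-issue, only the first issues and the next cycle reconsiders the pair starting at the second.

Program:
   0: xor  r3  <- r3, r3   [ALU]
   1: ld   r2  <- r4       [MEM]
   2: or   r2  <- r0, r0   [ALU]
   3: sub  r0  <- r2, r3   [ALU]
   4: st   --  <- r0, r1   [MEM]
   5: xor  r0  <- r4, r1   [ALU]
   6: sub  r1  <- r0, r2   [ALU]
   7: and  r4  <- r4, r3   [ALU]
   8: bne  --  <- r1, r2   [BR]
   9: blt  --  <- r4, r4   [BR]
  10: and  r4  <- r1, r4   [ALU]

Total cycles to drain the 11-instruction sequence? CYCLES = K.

t=0 i0+i1:xor.ALU/ld.MEM ; dual
t=1 i2:or.ALU ; RAW r2
t=2 i3:sub.ALU ; RAW r0
t=3 i4+i5:st.MEM/xor.ALU ; dual
t=4 i6+i7:sub.ALU/and.ALU ; dual
t=5 i8:bne.BR ; no-port BR/BR
t=6 i9+i10:blt.BR/and.ALU ; dual

CYCLES = 7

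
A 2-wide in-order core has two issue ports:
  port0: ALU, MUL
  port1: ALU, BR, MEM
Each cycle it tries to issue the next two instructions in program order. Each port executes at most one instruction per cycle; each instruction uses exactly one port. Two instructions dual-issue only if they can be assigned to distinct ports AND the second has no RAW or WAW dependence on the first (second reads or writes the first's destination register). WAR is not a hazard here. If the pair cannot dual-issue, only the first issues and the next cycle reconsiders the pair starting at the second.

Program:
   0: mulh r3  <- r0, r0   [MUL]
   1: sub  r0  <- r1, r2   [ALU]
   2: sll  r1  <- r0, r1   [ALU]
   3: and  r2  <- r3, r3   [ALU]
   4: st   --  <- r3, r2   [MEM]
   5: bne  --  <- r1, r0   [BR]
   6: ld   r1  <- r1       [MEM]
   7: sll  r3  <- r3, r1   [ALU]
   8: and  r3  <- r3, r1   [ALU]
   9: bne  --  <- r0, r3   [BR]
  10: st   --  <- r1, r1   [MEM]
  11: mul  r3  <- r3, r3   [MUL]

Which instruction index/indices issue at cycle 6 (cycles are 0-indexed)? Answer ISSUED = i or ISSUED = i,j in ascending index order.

[0] i0+i1  mulh.MUL/sub.ALU  -- pair
[1] i2+i3  sll.ALU/and.ALU  -- pair
[2] i4  st.MEM  -- no-port MEM/BR
[3] i5  bne.BR  -- no-port BR/MEM
[4] i6  ld.MEM  -- RAW r1
[5] i7  sll.ALU  -- RAW+WAW r3
[6] i8  and.ALU  -- RAW r3
[7] i9  bne.BR  -- no-port BR/MEM
[8] i10+i11  st.MEM/mul.MUL  -- pair

ISSUED = 8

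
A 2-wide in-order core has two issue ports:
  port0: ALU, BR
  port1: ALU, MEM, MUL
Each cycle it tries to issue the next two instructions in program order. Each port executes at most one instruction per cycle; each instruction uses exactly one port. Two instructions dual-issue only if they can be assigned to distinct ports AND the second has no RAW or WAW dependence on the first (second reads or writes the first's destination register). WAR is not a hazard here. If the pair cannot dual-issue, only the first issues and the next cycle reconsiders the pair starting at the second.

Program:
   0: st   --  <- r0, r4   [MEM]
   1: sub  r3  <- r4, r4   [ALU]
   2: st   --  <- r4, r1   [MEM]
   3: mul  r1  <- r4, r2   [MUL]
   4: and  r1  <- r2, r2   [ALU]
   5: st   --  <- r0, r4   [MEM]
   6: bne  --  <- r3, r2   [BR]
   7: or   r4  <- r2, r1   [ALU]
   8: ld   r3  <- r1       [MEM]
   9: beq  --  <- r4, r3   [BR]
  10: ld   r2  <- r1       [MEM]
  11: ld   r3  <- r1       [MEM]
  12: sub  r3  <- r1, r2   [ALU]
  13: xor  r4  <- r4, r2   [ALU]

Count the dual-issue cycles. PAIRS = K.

c0: i0,i1 st;sub  2-wide
c1: i2 st  no-port MEM/MUL
c2: i3 mul  WAW r1
c3: i4,i5 and;st  2-wide
c4: i6,i7 bne;or  2-wide
c5: i8 ld  RAW r3
c6: i9,i10 beq;ld  2-wide
c7: i11 ld  WAW r3
c8: i12,i13 sub;xor  2-wide

PAIRS = 5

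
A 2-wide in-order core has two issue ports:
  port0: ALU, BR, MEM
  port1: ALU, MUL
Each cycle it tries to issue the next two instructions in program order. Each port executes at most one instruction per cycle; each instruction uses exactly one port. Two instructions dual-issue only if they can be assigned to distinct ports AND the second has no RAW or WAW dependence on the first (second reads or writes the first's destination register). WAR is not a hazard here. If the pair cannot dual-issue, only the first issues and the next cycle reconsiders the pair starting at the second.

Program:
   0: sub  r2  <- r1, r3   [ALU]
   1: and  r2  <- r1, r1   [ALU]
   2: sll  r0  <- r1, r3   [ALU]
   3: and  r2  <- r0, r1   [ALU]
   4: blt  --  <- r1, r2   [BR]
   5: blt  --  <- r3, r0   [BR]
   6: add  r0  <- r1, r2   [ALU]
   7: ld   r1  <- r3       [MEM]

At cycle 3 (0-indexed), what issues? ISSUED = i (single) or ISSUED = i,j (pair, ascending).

0. sub @i0  | WAW r2
1. and/sll @i1/i2  | 2-wide
2. and @i3  | RAW r2
3. blt @i4  | no-port BR/BR
4. blt/add @i5/i6  | 2-wide
5. ld @i7  | tail

ISSUED = 4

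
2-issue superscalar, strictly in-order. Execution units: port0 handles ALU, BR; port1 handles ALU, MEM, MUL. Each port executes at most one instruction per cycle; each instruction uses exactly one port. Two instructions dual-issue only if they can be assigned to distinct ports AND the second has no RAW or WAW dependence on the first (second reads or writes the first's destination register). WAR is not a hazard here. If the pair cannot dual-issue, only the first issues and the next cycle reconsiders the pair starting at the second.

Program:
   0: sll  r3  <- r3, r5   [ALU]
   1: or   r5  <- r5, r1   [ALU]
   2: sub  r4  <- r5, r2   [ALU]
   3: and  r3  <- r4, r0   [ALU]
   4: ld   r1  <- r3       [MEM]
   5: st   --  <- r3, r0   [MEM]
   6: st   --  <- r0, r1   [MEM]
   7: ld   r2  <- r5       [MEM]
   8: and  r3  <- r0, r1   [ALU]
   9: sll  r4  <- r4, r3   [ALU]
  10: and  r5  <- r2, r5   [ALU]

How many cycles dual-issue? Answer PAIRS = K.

PAIRS = 3

c0: i0,i1 sll.ALU+or.ALU  pair
c1: i2 sub.ALU  RAW r4
c2: i3 and.ALU  RAW r3
c3: i4 ld.MEM  no-port MEM/MEM
c4: i5 st.MEM  no-port MEM/MEM
c5: i6 st.MEM  no-port MEM/MEM
c6: i7,i8 ld.MEM+and.ALU  pair
c7: i9,i10 sll.ALU+and.ALU  pair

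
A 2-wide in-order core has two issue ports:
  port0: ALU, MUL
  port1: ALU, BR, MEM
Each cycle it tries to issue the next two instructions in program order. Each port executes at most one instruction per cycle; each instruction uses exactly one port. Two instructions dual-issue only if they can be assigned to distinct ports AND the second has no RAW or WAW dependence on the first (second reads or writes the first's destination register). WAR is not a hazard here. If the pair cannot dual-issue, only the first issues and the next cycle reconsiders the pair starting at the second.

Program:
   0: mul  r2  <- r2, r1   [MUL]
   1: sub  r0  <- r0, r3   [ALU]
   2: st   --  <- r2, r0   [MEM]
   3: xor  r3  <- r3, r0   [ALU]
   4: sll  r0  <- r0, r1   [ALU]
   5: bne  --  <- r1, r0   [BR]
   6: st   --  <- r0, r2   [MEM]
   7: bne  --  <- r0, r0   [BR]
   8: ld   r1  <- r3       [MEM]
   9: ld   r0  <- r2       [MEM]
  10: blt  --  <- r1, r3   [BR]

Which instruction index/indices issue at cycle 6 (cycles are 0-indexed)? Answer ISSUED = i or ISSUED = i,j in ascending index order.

ISSUED = 8

c0: i0/i1 mul.MUL;sub.ALU  dual
c1: i2/i3 st.MEM;xor.ALU  dual
c2: i4 sll.ALU  RAW r0
c3: i5 bne.BR  no-port BR/MEM
c4: i6 st.MEM  no-port MEM/BR
c5: i7 bne.BR  no-port BR/MEM
c6: i8 ld.MEM  no-port MEM/MEM
c7: i9 ld.MEM  no-port MEM/BR
c8: i10 blt.BR  tail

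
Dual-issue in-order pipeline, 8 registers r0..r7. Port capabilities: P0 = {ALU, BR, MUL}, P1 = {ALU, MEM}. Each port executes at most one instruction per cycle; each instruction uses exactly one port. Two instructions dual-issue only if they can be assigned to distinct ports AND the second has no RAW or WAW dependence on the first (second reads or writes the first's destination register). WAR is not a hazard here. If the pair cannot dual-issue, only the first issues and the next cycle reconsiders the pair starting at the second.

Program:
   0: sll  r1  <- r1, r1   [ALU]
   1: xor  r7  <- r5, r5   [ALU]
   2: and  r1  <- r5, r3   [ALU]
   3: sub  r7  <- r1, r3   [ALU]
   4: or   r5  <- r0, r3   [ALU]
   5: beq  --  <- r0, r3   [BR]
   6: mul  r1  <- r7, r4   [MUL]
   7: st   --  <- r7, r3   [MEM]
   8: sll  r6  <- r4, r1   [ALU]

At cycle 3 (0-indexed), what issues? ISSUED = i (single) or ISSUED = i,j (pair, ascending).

ISSUED = 5

[0] i0,i1  sll+xor  -- dual
[1] i2  and  -- RAW r1
[2] i3,i4  sub+or  -- dual
[3] i5  beq  -- no-port BR/MUL
[4] i6,i7  mul+st  -- dual
[5] i8  sll  -- tail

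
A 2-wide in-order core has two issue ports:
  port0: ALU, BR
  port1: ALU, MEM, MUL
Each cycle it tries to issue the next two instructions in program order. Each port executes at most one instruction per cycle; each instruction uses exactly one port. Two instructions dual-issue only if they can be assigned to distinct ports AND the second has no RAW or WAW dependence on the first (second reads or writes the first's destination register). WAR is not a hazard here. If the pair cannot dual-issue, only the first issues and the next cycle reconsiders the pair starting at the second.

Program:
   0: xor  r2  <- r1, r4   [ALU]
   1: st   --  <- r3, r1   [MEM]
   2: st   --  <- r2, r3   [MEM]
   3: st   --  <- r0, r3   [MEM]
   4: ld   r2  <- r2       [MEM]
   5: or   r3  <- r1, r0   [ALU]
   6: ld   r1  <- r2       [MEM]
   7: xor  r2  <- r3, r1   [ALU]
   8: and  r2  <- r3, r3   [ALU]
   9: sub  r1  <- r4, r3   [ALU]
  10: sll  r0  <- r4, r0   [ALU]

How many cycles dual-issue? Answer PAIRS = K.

PAIRS = 3

t=0 i0&i1:xor.ALU+st.MEM ; dual
t=1 i2:st.MEM ; no-port MEM/MEM
t=2 i3:st.MEM ; no-port MEM/MEM
t=3 i4&i5:ld.MEM+or.ALU ; dual
t=4 i6:ld.MEM ; RAW r1
t=5 i7:xor.ALU ; WAW r2
t=6 i8&i9:and.ALU+sub.ALU ; dual
t=7 i10:sll.ALU ; tail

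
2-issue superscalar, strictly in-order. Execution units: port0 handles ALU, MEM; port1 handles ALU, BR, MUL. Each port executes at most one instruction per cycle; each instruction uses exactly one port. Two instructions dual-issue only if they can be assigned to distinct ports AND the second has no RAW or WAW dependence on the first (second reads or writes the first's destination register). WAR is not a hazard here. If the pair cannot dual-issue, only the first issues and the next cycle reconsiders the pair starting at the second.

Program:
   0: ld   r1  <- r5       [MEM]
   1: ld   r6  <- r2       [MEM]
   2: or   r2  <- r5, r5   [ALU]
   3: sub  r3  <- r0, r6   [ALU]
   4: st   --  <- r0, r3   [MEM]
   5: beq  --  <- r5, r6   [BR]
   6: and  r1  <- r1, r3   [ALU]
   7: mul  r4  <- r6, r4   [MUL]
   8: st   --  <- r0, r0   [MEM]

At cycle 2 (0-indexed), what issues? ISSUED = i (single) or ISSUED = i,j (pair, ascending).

c0: i0 ld.MEM  no-port MEM/MEM
c1: i1+i2 ld.MEM or.ALU  dual
c2: i3 sub.ALU  RAW r3
c3: i4+i5 st.MEM beq.BR  dual
c4: i6+i7 and.ALU mul.MUL  dual
c5: i8 st.MEM  tail

ISSUED = 3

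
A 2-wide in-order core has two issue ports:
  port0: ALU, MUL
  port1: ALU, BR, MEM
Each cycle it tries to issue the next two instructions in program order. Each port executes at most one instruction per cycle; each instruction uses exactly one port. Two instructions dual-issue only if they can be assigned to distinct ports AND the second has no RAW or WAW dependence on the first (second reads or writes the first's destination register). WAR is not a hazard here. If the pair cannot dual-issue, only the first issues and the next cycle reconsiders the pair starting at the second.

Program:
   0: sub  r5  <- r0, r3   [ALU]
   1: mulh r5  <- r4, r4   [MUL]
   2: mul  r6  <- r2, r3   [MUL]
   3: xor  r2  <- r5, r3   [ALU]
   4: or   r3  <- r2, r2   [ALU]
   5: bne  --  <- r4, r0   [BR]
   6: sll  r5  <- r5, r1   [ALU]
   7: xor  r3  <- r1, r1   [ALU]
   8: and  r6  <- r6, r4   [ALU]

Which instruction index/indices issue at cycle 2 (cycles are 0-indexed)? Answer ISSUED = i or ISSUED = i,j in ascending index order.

ISSUED = 2,3

  cy0 -> i0 (sub) WAW r5
  cy1 -> i1 (mulh) no-port MUL/MUL
  cy2 -> i2&i3 (mul;xor) pair
  cy3 -> i4&i5 (or;bne) pair
  cy4 -> i6&i7 (sll;xor) pair
  cy5 -> i8 (and) tail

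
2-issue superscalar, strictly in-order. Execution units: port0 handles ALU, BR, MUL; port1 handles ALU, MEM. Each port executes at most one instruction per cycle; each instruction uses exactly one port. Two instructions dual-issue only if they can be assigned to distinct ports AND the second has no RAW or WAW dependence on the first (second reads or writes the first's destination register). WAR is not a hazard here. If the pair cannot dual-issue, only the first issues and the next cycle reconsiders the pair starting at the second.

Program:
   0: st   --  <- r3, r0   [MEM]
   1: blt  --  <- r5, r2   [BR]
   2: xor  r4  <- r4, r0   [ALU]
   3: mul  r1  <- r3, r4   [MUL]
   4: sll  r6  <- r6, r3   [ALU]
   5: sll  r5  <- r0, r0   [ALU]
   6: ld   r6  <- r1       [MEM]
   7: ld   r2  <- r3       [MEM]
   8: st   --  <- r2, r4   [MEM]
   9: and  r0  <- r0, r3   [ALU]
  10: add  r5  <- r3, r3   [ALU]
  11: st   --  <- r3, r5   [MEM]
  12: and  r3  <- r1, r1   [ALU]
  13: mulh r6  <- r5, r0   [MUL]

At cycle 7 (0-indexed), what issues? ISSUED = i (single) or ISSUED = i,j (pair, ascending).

#0 head=0: st+blt i0+i1 2-wide
#1 head=2: xor i2 RAW r4
#2 head=3: mul+sll i3+i4 2-wide
#3 head=5: sll+ld i5+i6 2-wide
#4 head=7: ld i7 no-port MEM/MEM
#5 head=8: st+and i8+i9 2-wide
#6 head=10: add i10 RAW r5
#7 head=11: st+and i11+i12 2-wide
#8 head=13: mulh i13 tail

ISSUED = 11,12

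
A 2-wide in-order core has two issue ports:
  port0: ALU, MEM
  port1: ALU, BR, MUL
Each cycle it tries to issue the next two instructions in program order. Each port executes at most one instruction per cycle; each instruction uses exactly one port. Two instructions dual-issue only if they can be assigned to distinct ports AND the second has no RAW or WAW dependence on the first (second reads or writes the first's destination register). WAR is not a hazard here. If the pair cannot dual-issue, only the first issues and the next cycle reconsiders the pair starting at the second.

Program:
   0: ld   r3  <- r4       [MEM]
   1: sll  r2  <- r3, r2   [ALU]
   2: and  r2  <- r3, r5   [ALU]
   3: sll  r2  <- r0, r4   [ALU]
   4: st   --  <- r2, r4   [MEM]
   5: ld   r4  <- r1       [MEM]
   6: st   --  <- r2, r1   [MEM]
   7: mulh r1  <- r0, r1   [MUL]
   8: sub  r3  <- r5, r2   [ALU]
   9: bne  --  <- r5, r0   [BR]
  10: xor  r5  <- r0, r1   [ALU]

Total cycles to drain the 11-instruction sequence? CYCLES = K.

c0: i0 ld  RAW r3
c1: i1 sll  WAW r2
c2: i2 and  WAW r2
c3: i3 sll  RAW r2
c4: i4 st  no-port MEM/MEM
c5: i5 ld  no-port MEM/MEM
c6: i6/i7 st;mulh  2-wide
c7: i8/i9 sub;bne  2-wide
c8: i10 xor  tail

CYCLES = 9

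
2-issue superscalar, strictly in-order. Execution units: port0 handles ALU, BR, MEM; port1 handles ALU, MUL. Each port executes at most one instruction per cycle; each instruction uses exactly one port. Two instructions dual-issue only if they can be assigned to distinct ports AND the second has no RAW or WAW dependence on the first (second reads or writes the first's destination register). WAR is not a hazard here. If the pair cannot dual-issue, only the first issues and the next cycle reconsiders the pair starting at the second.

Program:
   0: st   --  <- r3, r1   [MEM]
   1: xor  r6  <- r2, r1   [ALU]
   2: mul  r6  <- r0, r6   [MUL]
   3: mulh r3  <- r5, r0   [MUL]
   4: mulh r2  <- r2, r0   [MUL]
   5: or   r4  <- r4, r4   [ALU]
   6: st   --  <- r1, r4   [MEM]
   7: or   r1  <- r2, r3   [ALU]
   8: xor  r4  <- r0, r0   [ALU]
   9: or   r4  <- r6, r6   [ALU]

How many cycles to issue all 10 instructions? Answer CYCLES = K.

CYCLES = 7

c0: i0+i1 st/xor  dual
c1: i2 mul  no-port MUL/MUL
c2: i3 mulh  no-port MUL/MUL
c3: i4+i5 mulh/or  dual
c4: i6+i7 st/or  dual
c5: i8 xor  WAW r4
c6: i9 or  tail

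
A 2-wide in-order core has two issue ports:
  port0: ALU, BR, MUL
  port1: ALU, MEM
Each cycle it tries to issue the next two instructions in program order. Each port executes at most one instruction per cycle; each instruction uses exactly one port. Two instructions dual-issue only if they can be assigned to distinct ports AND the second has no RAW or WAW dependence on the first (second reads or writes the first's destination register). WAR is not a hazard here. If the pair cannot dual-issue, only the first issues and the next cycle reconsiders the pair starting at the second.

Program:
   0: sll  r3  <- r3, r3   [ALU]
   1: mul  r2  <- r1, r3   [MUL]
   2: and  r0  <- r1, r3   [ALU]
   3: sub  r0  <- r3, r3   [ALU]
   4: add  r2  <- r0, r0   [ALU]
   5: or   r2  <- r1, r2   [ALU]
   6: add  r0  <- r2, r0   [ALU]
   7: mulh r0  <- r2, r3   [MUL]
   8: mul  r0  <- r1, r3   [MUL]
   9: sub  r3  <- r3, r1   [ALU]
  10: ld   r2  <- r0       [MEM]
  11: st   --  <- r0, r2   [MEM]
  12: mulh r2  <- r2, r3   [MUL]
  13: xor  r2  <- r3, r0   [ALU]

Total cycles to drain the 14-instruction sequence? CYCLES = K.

CYCLES = 11

#0 head=0: sll.ALU i0 RAW r3
#1 head=1: mul.MUL and.ALU i1+i2 pair
#2 head=3: sub.ALU i3 RAW r0
#3 head=4: add.ALU i4 RAW+WAW r2
#4 head=5: or.ALU i5 RAW r2
#5 head=6: add.ALU i6 WAW r0
#6 head=7: mulh.MUL i7 no-port MUL/MUL
#7 head=8: mul.MUL sub.ALU i8+i9 pair
#8 head=10: ld.MEM i10 no-port MEM/MEM
#9 head=11: st.MEM mulh.MUL i11+i12 pair
#10 head=13: xor.ALU i13 tail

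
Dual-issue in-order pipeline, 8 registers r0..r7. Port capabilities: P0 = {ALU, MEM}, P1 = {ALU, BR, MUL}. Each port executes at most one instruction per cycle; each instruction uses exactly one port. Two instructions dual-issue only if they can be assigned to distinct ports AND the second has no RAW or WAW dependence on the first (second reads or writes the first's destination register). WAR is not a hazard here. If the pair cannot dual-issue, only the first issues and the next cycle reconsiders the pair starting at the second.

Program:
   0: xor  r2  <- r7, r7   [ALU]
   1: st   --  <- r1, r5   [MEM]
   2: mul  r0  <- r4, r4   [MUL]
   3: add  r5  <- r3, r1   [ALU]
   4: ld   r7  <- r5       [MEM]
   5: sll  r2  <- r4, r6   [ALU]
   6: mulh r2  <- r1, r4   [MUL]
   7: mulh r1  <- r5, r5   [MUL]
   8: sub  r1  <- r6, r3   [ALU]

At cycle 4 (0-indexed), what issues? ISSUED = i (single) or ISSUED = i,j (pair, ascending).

ISSUED = 7

#0 head=0: xor.ALU+st.MEM i0+i1 2-wide
#1 head=2: mul.MUL+add.ALU i2+i3 2-wide
#2 head=4: ld.MEM+sll.ALU i4+i5 2-wide
#3 head=6: mulh.MUL i6 no-port MUL/MUL
#4 head=7: mulh.MUL i7 WAW r1
#5 head=8: sub.ALU i8 tail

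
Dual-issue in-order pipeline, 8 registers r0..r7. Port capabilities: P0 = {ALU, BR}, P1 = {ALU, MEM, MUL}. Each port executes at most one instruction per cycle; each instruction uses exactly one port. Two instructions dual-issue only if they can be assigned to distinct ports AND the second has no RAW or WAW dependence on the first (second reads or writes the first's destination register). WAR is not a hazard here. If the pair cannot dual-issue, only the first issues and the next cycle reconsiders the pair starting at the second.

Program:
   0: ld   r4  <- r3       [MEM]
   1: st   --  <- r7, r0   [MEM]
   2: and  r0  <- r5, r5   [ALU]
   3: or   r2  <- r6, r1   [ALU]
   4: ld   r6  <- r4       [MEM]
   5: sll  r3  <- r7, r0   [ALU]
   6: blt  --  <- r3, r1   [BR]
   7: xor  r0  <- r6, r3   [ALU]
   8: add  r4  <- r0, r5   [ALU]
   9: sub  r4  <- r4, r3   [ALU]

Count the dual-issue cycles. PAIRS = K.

t=0 i0:ld.MEM ; no-port MEM/MEM
t=1 i1/i2:st.MEM+and.ALU ; 2-wide
t=2 i3/i4:or.ALU+ld.MEM ; 2-wide
t=3 i5:sll.ALU ; RAW r3
t=4 i6/i7:blt.BR+xor.ALU ; 2-wide
t=5 i8:add.ALU ; RAW+WAW r4
t=6 i9:sub.ALU ; tail

PAIRS = 3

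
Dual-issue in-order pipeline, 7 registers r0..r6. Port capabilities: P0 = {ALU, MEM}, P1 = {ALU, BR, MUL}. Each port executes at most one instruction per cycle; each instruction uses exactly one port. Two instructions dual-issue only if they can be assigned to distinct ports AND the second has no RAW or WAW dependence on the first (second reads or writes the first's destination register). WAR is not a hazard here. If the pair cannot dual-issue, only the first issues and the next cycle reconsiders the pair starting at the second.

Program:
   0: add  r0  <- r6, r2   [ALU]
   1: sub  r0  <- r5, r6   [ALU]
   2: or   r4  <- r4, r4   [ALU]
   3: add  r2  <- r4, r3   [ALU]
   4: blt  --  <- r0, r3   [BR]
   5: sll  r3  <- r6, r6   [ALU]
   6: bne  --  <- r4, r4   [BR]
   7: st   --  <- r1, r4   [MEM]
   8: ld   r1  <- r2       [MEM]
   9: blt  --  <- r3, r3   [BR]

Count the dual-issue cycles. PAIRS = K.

[0] i0  add.ALU  -- WAW r0
[1] i1+i2  sub.ALU;or.ALU  -- pair
[2] i3+i4  add.ALU;blt.BR  -- pair
[3] i5+i6  sll.ALU;bne.BR  -- pair
[4] i7  st.MEM  -- no-port MEM/MEM
[5] i8+i9  ld.MEM;blt.BR  -- pair

PAIRS = 4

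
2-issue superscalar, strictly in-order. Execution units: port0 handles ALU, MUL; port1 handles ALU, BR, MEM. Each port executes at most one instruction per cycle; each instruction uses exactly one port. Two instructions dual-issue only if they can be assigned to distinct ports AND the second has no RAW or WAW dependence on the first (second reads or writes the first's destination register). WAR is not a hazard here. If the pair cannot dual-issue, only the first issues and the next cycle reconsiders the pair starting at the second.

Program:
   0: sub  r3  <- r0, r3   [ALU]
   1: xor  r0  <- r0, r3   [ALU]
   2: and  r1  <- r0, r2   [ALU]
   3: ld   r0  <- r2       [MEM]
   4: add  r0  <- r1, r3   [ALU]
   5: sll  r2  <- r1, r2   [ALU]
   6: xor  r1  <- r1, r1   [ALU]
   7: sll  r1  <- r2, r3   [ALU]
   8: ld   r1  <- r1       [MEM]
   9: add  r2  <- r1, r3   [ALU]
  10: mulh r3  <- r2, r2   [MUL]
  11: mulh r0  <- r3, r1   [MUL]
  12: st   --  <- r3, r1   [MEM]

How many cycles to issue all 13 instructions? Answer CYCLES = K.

CYCLES = 10

#0 head=0: sub.ALU i0 RAW r3
#1 head=1: xor.ALU i1 RAW r0
#2 head=2: and.ALU+ld.MEM i2,i3 pair
#3 head=4: add.ALU+sll.ALU i4,i5 pair
#4 head=6: xor.ALU i6 WAW r1
#5 head=7: sll.ALU i7 RAW+WAW r1
#6 head=8: ld.MEM i8 RAW r1
#7 head=9: add.ALU i9 RAW r2
#8 head=10: mulh.MUL i10 no-port MUL/MUL
#9 head=11: mulh.MUL+st.MEM i11,i12 pair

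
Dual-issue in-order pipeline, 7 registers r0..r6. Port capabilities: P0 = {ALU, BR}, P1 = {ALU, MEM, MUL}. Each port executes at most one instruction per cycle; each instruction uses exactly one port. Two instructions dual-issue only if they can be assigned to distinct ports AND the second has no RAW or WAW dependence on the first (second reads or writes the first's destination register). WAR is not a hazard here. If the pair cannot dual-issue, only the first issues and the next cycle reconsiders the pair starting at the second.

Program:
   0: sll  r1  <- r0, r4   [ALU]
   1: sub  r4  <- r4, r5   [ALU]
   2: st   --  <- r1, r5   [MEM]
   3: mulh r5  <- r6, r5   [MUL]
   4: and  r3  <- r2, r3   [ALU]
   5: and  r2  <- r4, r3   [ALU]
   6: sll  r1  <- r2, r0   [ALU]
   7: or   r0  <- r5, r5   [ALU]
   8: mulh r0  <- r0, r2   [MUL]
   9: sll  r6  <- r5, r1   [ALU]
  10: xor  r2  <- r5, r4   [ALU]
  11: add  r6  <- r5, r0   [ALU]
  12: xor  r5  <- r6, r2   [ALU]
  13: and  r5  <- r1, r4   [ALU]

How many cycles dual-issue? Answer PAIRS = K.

0. sll.ALU+sub.ALU @i0/i1  | 2-wide
1. st.MEM @i2  | no-port MEM/MUL
2. mulh.MUL+and.ALU @i3/i4  | 2-wide
3. and.ALU @i5  | RAW r2
4. sll.ALU+or.ALU @i6/i7  | 2-wide
5. mulh.MUL+sll.ALU @i8/i9  | 2-wide
6. xor.ALU+add.ALU @i10/i11  | 2-wide
7. xor.ALU @i12  | WAW r5
8. and.ALU @i13  | tail

PAIRS = 5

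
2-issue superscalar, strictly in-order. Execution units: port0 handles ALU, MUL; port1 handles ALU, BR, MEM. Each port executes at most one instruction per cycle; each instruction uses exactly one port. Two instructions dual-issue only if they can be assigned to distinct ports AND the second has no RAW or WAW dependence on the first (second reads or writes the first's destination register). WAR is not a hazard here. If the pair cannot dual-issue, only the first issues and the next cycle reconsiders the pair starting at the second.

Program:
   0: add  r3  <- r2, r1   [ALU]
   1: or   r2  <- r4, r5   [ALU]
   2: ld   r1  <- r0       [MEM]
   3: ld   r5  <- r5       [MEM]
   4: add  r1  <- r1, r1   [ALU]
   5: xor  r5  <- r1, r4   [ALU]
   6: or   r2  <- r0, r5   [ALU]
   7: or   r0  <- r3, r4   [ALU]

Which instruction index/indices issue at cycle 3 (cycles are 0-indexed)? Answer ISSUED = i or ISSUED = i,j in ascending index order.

  cy0 -> i0/i1 (add or) 2-wide
  cy1 -> i2 (ld) no-port MEM/MEM
  cy2 -> i3/i4 (ld add) 2-wide
  cy3 -> i5 (xor) RAW r5
  cy4 -> i6/i7 (or or) 2-wide

ISSUED = 5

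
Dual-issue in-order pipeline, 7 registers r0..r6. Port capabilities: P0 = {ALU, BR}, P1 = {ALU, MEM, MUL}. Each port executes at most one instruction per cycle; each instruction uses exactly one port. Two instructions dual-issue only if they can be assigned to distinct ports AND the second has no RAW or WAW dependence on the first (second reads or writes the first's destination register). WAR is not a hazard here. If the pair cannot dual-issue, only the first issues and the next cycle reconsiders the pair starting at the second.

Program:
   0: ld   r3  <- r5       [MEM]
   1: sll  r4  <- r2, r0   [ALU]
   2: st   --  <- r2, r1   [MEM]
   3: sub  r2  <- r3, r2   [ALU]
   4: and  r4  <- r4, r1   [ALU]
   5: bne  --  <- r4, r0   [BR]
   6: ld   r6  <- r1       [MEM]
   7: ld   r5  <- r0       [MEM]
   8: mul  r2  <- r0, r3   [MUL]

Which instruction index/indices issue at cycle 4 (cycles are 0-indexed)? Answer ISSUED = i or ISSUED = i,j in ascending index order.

ISSUED = 7

#0 head=0: ld.MEM;sll.ALU i0+i1 2-wide
#1 head=2: st.MEM;sub.ALU i2+i3 2-wide
#2 head=4: and.ALU i4 RAW r4
#3 head=5: bne.BR;ld.MEM i5+i6 2-wide
#4 head=7: ld.MEM i7 no-port MEM/MUL
#5 head=8: mul.MUL i8 tail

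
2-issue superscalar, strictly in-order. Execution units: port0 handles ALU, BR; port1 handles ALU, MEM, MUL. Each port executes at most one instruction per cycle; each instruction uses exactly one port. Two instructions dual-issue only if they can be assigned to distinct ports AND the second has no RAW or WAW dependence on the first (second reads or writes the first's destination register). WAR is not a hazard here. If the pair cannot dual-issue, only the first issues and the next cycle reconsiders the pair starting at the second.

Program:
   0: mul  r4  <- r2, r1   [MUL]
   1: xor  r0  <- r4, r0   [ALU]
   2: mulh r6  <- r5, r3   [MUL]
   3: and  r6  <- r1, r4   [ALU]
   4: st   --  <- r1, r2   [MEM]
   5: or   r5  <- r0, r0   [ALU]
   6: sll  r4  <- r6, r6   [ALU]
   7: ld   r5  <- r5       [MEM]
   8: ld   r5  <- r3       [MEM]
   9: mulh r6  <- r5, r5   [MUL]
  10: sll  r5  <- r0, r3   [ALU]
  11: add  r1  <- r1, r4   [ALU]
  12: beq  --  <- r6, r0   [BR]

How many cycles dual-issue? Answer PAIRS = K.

[0] i0  mul.MUL  -- RAW r4
[1] i1&i2  xor.ALU/mulh.MUL  -- pair
[2] i3&i4  and.ALU/st.MEM  -- pair
[3] i5&i6  or.ALU/sll.ALU  -- pair
[4] i7  ld.MEM  -- no-port MEM/MEM
[5] i8  ld.MEM  -- no-port MEM/MUL
[6] i9&i10  mulh.MUL/sll.ALU  -- pair
[7] i11&i12  add.ALU/beq.BR  -- pair

PAIRS = 5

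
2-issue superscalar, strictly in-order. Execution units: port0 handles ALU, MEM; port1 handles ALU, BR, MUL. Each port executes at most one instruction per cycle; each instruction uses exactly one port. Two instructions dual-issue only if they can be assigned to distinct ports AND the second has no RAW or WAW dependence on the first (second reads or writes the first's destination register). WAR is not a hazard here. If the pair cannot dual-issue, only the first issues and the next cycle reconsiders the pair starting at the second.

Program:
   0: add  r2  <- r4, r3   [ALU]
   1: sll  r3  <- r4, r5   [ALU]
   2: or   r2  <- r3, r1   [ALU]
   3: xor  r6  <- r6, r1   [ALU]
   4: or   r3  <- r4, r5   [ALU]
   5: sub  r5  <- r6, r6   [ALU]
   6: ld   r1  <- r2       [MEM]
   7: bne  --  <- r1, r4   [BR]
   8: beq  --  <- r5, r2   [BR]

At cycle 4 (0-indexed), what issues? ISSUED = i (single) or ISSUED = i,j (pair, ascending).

ISSUED = 7

  cy0 -> i0&i1 (add sll) 2-wide
  cy1 -> i2&i3 (or xor) 2-wide
  cy2 -> i4&i5 (or sub) 2-wide
  cy3 -> i6 (ld) RAW r1
  cy4 -> i7 (bne) no-port BR/BR
  cy5 -> i8 (beq) tail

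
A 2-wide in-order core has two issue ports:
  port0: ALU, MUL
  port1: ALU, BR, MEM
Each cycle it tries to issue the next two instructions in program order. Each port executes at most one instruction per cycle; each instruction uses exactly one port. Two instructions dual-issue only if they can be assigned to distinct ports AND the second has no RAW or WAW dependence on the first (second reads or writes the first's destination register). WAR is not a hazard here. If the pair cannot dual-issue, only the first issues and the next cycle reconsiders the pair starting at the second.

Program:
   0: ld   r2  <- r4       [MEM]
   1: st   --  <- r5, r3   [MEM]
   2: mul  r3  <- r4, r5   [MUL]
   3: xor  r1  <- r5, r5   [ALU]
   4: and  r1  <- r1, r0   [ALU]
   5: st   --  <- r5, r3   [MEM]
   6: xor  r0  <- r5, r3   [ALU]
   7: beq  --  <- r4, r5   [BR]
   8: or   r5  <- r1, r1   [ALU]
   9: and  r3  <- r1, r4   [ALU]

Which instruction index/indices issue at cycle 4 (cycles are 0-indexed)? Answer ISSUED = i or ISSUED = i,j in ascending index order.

ISSUED = 6,7

t=0 i0:ld.MEM ; no-port MEM/MEM
t=1 i1+i2:st.MEM mul.MUL ; 2-wide
t=2 i3:xor.ALU ; RAW+WAW r1
t=3 i4+i5:and.ALU st.MEM ; 2-wide
t=4 i6+i7:xor.ALU beq.BR ; 2-wide
t=5 i8+i9:or.ALU and.ALU ; 2-wide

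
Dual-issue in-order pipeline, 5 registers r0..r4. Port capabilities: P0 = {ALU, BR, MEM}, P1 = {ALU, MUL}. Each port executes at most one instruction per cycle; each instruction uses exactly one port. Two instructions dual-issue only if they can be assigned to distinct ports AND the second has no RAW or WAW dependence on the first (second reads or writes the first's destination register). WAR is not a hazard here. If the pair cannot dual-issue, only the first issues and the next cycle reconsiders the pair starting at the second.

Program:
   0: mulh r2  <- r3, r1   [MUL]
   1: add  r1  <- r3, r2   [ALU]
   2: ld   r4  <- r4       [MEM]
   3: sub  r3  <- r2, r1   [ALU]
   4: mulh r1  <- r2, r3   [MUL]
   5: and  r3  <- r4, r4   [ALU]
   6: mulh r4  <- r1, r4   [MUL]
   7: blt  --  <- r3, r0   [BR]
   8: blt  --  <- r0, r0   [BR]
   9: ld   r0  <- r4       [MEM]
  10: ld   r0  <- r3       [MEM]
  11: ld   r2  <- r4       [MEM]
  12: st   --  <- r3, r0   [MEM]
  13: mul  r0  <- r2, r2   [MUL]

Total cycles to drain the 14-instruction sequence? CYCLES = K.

CYCLES = 10

t=0 i0:mulh ; RAW r2
t=1 i1/i2:add ld ; pair
t=2 i3:sub ; RAW r3
t=3 i4/i5:mulh and ; pair
t=4 i6/i7:mulh blt ; pair
t=5 i8:blt ; no-port BR/MEM
t=6 i9:ld ; no-port MEM/MEM
t=7 i10:ld ; no-port MEM/MEM
t=8 i11:ld ; no-port MEM/MEM
t=9 i12/i13:st mul ; pair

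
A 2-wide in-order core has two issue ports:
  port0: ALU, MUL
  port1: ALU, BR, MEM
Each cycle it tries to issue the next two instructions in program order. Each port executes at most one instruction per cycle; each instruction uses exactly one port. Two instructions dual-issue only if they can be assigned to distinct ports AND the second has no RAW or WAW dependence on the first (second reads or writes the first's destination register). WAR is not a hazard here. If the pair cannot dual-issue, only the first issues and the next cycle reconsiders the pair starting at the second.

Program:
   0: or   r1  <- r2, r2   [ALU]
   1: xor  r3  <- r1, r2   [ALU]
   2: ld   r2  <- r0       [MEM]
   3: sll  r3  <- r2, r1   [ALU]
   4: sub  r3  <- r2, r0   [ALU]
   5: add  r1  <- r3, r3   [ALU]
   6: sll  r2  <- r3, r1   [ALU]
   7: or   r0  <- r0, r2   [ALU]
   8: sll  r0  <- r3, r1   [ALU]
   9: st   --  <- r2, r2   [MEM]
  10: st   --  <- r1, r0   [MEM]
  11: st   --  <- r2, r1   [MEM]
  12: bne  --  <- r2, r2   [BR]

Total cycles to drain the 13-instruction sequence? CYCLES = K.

c0: i0 or  RAW r1
c1: i1/i2 xor/ld  dual
c2: i3 sll  WAW r3
c3: i4 sub  RAW r3
c4: i5 add  RAW r1
c5: i6 sll  RAW r2
c6: i7 or  WAW r0
c7: i8/i9 sll/st  dual
c8: i10 st  no-port MEM/MEM
c9: i11 st  no-port MEM/BR
c10: i12 bne  tail

CYCLES = 11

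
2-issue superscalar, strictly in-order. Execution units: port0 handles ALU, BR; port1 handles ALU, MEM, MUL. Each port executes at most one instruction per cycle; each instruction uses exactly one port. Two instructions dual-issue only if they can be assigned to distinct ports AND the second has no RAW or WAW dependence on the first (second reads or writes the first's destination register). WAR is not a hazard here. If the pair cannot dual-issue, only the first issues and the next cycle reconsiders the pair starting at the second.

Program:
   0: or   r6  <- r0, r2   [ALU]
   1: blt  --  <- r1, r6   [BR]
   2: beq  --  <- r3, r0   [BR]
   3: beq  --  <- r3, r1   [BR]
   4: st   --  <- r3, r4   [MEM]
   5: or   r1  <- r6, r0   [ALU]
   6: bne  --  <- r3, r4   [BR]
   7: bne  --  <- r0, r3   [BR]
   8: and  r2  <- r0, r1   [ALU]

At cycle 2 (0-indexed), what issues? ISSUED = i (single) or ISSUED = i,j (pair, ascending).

ISSUED = 2

[0] i0  or.ALU  -- RAW r6
[1] i1  blt.BR  -- no-port BR/BR
[2] i2  beq.BR  -- no-port BR/BR
[3] i3+i4  beq.BR;st.MEM  -- 2-wide
[4] i5+i6  or.ALU;bne.BR  -- 2-wide
[5] i7+i8  bne.BR;and.ALU  -- 2-wide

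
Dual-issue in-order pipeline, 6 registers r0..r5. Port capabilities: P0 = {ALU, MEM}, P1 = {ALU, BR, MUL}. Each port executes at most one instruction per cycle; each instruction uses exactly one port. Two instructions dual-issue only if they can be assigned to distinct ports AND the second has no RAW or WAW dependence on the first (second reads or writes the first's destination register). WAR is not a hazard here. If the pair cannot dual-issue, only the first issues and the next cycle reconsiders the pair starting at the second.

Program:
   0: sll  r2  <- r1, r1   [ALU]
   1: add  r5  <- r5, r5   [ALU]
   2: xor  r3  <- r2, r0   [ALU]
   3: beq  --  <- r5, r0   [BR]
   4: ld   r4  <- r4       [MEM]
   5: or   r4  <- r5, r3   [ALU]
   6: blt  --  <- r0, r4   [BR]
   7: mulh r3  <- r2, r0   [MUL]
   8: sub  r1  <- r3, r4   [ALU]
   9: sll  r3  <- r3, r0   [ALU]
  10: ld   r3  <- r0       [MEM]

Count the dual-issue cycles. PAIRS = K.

PAIRS = 3

0. sll+add @i0,i1  | dual
1. xor+beq @i2,i3  | dual
2. ld @i4  | WAW r4
3. or @i5  | RAW r4
4. blt @i6  | no-port BR/MUL
5. mulh @i7  | RAW r3
6. sub+sll @i8,i9  | dual
7. ld @i10  | tail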